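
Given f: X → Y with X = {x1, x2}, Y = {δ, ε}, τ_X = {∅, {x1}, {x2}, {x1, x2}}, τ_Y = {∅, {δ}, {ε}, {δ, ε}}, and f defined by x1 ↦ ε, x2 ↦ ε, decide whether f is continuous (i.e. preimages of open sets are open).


f IS continuous.

Compute f^{-1}(U) for each U ∈ τ_Y:
  U = ∅: f^{-1}(U) = ∅ ∈ τ_X ✓.
  U = {δ}: f^{-1}(U) = ∅ ∈ τ_X ✓.
  U = {ε}: f^{-1}(U) = {x1, x2} ∈ τ_X ✓.
  U = {δ, ε}: f^{-1}(U) = {x1, x2} ∈ τ_X ✓.
Every preimage lies in τ_X, so f IS continuous.


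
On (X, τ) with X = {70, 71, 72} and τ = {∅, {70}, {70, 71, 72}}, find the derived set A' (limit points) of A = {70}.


A' = {71, 72}

For each x ∈ X, list the open sets U ∈ τ with x ∈ U, then check whether U ∩ (A ∖ {x}) ≠ ∅ for every such U.
  x = 70: open {70} ∋ x has {70} ∩ (A ∖ {70}) = ∅, so x is NOT a limit point.
  x = 71: opens ∋ x are {70, 71, 72}; each meets A ∖ {71}, so x IS a limit point.
  x = 72: opens ∋ x are {70, 71, 72}; each meets A ∖ {72}, so x IS a limit point.
Collecting: A' = {71, 72}.


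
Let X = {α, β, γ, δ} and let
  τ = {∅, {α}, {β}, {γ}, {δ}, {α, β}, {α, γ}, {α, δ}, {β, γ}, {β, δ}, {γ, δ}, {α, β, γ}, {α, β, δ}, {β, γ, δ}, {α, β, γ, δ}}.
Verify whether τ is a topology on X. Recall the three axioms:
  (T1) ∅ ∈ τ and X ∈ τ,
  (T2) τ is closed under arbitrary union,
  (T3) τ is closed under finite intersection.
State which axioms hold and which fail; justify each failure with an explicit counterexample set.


τ is NOT a topology on X.

Axiom (T1): ∅ ∈ τ? Yes; X ∈ τ? Yes.
Axiom (T2/T3): check pairwise unions and intersections of members of τ.
Counterexample for (T2): {α} ∪ {γ, δ} = {α, γ, δ} ∉ τ. Therefore τ is NOT a topology.


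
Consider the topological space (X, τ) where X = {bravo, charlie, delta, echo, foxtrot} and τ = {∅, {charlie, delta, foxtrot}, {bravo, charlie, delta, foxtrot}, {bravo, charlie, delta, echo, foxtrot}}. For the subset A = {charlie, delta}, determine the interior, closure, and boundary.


int(A) = ∅, cl(A) = {bravo, charlie, delta, echo, foxtrot}, ∂A = {bravo, charlie, delta, echo, foxtrot}.

Closed sets in (X, τ) are complements of opens:
  closed(X, τ) = {∅, {echo}, {bravo, echo}, {bravo, charlie, delta, echo, foxtrot}}.
int(A) = ⋃ {U ∈ τ : U ⊆ A}. Opens contained in A: ∅.
Taking the union of these: int(A) = ∅.
cl(A) = ⋂ {C closed : A ⊆ C}. Closed sets containing A: {bravo, charlie, delta, echo, foxtrot}.
Intersecting these: cl(A) = {bravo, charlie, delta, echo, foxtrot}.
∂A = cl(A) ∖ int(A) = {bravo, charlie, delta, echo, foxtrot} ∖ ∅ = {bravo, charlie, delta, echo, foxtrot}.


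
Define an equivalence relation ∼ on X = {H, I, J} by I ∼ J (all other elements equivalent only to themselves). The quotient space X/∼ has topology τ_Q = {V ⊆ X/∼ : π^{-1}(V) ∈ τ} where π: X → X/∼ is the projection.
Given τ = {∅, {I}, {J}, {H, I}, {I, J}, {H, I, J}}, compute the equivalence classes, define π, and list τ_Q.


X/∼ = {[H], [I=J]}; |τ_Q| = 3.

Equivalence classes: [H], [I=J].
Quotient map π: X → X/∼ sends H ↦ [H], I ↦ [I=J], J ↦ [I=J].
For each subset V ⊆ X/∼, compute π^{-1}(V) ⊆ X and check whether π^{-1}(V) ∈ τ. V is open in τ_Q iff π^{-1}(V) ∈ τ.
  V = {}: π^{-1}(V) = ∅ ∈ τ ✓.
  V = {[H]}: π^{-1}(V) = {H} ∉ τ ✗.
  V = {[I=J]}: π^{-1}(V) = {I, J} ∈ τ ✓.
  V = {[H], [I=J]}: π^{-1}(V) = {H, I, J} ∈ τ ✓.
Open sets in the quotient: τ_Q = {{}, {[I=J]}, {[H], [I=J]}} (3 elements).


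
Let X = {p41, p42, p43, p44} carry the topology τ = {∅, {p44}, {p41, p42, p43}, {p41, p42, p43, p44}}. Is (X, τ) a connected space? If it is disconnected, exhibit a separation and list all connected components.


(X, τ) is disconnected; components = [{p44}, {p41, p42, p43}].

Find clopen sets (U ∈ τ with X ∖ U ∈ τ):
  U = ∅, X ∖ U = {p41, p42, p43, p44} — both open, so U is clopen.
  U = {p44}, X ∖ U = {p41, p42, p43} — both open, so U is clopen.
  U = {p41, p42, p43}, X ∖ U = {p44} — both open, so U is clopen.
  U = {p41, p42, p43, p44}, X ∖ U = ∅ — both open, so U is clopen.
Nontrivial clopen(s) exist: e.g. {p44}. So (X, τ) is disconnected.
Compute connected components by grouping points that agree on all clopens:
  component: {p44}
  component: {p41, p42, p43}


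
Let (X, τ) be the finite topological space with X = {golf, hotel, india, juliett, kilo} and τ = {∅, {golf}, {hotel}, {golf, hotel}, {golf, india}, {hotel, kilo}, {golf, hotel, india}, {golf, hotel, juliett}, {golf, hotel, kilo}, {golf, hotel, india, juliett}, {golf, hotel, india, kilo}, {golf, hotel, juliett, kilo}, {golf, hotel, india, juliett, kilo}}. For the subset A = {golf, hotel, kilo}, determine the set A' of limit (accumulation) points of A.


A' = {india, juliett, kilo}

For each x ∈ X, list the open sets U ∈ τ with x ∈ U, then check whether U ∩ (A ∖ {x}) ≠ ∅ for every such U.
  x = golf: open {golf} ∋ x has {golf} ∩ (A ∖ {golf}) = ∅, so x is NOT a limit point.
  x = hotel: open {hotel} ∋ x has {hotel} ∩ (A ∖ {hotel}) = ∅, so x is NOT a limit point.
  x = india: opens ∋ x are {golf, india}, {golf, hotel, india}, {golf, hotel, india, juliett}, {golf, hotel, india, kilo}, {golf, hotel, india, juliett, kilo}; each meets A ∖ {india}, so x IS a limit point.
  x = juliett: opens ∋ x are {golf, hotel, juliett}, {golf, hotel, india, juliett}, {golf, hotel, juliett, kilo}, {golf, hotel, india, juliett, kilo}; each meets A ∖ {juliett}, so x IS a limit point.
  x = kilo: opens ∋ x are {hotel, kilo}, {golf, hotel, kilo}, {golf, hotel, india, kilo}, {golf, hotel, juliett, kilo}, {golf, hotel, india, juliett, kilo}; each meets A ∖ {kilo}, so x IS a limit point.
Collecting: A' = {india, juliett, kilo}.


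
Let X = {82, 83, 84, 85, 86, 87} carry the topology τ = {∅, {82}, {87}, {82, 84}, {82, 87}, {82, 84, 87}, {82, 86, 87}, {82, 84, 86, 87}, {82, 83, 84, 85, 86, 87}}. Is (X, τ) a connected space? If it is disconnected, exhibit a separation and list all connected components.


(X, τ) is connected.

Find clopen sets (U ∈ τ with X ∖ U ∈ τ):
  U = ∅, X ∖ U = {82, 83, 84, 85, 86, 87} — both open, so U is clopen.
  U = {82, 83, 84, 85, 86, 87}, X ∖ U = ∅ — both open, so U is clopen.
Only trivial clopens (∅ and X) exist, so (X, τ) is connected.
Compute connected components by grouping points that agree on all clopens:
  component: {82, 83, 84, 85, 86, 87}


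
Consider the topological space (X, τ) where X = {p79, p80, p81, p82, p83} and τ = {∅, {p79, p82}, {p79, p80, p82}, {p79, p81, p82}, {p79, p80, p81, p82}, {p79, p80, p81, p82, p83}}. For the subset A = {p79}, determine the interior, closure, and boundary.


int(A) = ∅, cl(A) = {p79, p80, p81, p82, p83}, ∂A = {p79, p80, p81, p82, p83}.

Closed sets in (X, τ) are complements of opens:
  closed(X, τ) = {∅, {p83}, {p80, p83}, {p81, p83}, {p80, p81, p83}, {p79, p80, p81, p82, p83}}.
int(A) = ⋃ {U ∈ τ : U ⊆ A}. Opens contained in A: ∅.
Taking the union of these: int(A) = ∅.
cl(A) = ⋂ {C closed : A ⊆ C}. Closed sets containing A: {p79, p80, p81, p82, p83}.
Intersecting these: cl(A) = {p79, p80, p81, p82, p83}.
∂A = cl(A) ∖ int(A) = {p79, p80, p81, p82, p83} ∖ ∅ = {p79, p80, p81, p82, p83}.


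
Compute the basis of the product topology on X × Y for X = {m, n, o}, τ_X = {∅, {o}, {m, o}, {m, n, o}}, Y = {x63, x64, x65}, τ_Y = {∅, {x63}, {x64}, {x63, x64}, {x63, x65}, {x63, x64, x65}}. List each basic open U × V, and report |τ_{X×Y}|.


Basis B = {∅ × ∅, {o} × {x63}, {o} × {x64}, {m, o} × {x63}, {m, o} × {x64}, {o} × {x63, x64}, {o} × {x63, x65}, {m, n, o} × {x63}, {m, n, o} × {x64}, {o} × {x63, x64, x65}, {m, o} × {x63, x64}, {m, o} × {x63, x65}, {m, o} × {x63, x64, x65}, {m, n, o} × {x63, x64}, {m, n, o} × {x63, x65}, {m, n, o} × {x63, x64, x65}}; |τ_{X×Y}| = 40.

Enumerate products U × V with U ∈ τ_X, V ∈ τ_Y (deduplicated):
  ∅ × ∅ = {} (∅)
  {o} × {x63} = {(o,x63)}
  {o} × {x64} = {(o,x64)}
  {m, o} × {x63} = {(m,x63), (o,x63)}
  {m, o} × {x64} = {(m,x64), (o,x64)}
  {o} × {x63, x64} = {(o,x63), (o,x64)}
  {o} × {x63, x65} = {(o,x63), (o,x65)}
  {m, n, o} × {x63} = {(m,x63), (n,x63), (o,x63)}
  {m, n, o} × {x64} = {(m,x64), (n,x64), (o,x64)}
  {o} × {x63, x64, x65} = {(o,x63), (o,x64), (o,x65)}
  {m, o} × {x63, x64} = {(m,x63), (m,x64), (o,x63), (o,x64)}
  {m, o} × {x63, x65} = {(m,x63), (m,x65), (o,x63), (o,x65)}
  {m, o} × {x63, x64, x65} = {(m,x63), (m,x64), (m,x65), (o,x63), (o,x64), (o,x65)}
  {m, n, o} × {x63, x64} = {(m,x63), (m,x64), (n,x63), (n,x64), (o,x63), (o,x64)}
  {m, n, o} × {x63, x65} = {(m,x63), (m,x65), (n,x63), (n,x65), (o,x63), (o,x65)}
  {m, n, o} × {x63, x64, x65} = {(m,x63), (m,x64), (m,x65), (n,x63), (n,x64), (n,x65), (o,x63), (o,x64), (o,x65)}
These 16 distinct sets form the basis B.
Close under arbitrary unions to get τ_{X×Y}; counting gives |τ_{X×Y}| = 40.


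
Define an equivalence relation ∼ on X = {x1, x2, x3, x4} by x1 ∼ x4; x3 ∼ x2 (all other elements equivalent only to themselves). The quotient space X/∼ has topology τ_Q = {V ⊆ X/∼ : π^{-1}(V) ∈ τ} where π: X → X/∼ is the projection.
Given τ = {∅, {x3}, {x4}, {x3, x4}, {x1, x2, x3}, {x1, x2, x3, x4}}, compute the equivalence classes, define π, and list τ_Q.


X/∼ = {[x1=x4], [x2=x3]}; |τ_Q| = 2.

Equivalence classes: [x1=x4], [x2=x3].
Quotient map π: X → X/∼ sends x1 ↦ [x1=x4], x2 ↦ [x2=x3], x3 ↦ [x2=x3], x4 ↦ [x1=x4].
For each subset V ⊆ X/∼, compute π^{-1}(V) ⊆ X and check whether π^{-1}(V) ∈ τ. V is open in τ_Q iff π^{-1}(V) ∈ τ.
  V = {}: π^{-1}(V) = ∅ ∈ τ ✓.
  V = {[x1=x4]}: π^{-1}(V) = {x1, x4} ∉ τ ✗.
  V = {[x2=x3]}: π^{-1}(V) = {x2, x3} ∉ τ ✗.
  V = {[x1=x4], [x2=x3]}: π^{-1}(V) = {x1, x2, x3, x4} ∈ τ ✓.
Open sets in the quotient: τ_Q = {{}, {[x1=x4], [x2=x3]}} (2 elements).


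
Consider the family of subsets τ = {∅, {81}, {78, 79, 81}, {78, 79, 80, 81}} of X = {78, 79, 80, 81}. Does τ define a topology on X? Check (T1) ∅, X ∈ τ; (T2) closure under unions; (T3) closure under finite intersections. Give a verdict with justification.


τ IS a topology on X.

Axiom (T1): ∅ ∈ τ? Yes; X ∈ τ? Yes.
Axiom (T2/T3): check pairwise unions and intersections of members of τ.
All pairwise intersections and unions checked — each lies in τ. Therefore τ satisfies (T1), (T2), (T3): it IS a topology on X.


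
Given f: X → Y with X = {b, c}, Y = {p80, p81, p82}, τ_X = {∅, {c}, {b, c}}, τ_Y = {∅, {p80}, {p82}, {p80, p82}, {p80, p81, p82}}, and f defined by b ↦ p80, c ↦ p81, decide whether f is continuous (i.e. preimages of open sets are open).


f is NOT continuous.

Compute f^{-1}(U) for each U ∈ τ_Y:
  U = ∅: f^{-1}(U) = ∅ ∈ τ_X ✓.
  U = {p80}: f^{-1}(U) = {b} ∉ τ_X ✗.
  U = {p82}: f^{-1}(U) = ∅ ∈ τ_X ✓.
  U = {p80, p82}: f^{-1}(U) = {b} ∉ τ_X ✗.
  U = {p80, p81, p82}: f^{-1}(U) = {b, c} ∈ τ_X ✓.
Found U = {p80} with f^{-1}(U) = {b} not in τ_X. Therefore f is NOT continuous.


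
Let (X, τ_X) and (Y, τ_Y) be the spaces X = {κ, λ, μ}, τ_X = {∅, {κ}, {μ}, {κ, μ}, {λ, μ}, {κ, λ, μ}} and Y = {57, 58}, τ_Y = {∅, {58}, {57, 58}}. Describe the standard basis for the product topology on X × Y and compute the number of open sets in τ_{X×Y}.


Basis B = {∅ × ∅, {κ} × {58}, {μ} × {58}, {κ} × {57, 58}, {κ, μ} × {58}, {λ, μ} × {58}, {μ} × {57, 58}, {κ, λ, μ} × {58}, {κ, μ} × {57, 58}, {λ, μ} × {57, 58}, {κ, λ, μ} × {57, 58}}; |τ_{X×Y}| = 18.

Enumerate products U × V with U ∈ τ_X, V ∈ τ_Y (deduplicated):
  ∅ × ∅ = {} (∅)
  {κ} × {58} = {(κ,58)}
  {μ} × {58} = {(μ,58)}
  {κ} × {57, 58} = {(κ,57), (κ,58)}
  {κ, μ} × {58} = {(κ,58), (μ,58)}
  {λ, μ} × {58} = {(λ,58), (μ,58)}
  {μ} × {57, 58} = {(μ,57), (μ,58)}
  {κ, λ, μ} × {58} = {(κ,58), (λ,58), (μ,58)}
  {κ, μ} × {57, 58} = {(κ,57), (κ,58), (μ,57), (μ,58)}
  {λ, μ} × {57, 58} = {(λ,57), (λ,58), (μ,57), (μ,58)}
  {κ, λ, μ} × {57, 58} = {(κ,57), (κ,58), (λ,57), (λ,58), (μ,57), (μ,58)}
These 11 distinct sets form the basis B.
Close under arbitrary unions to get τ_{X×Y}; counting gives |τ_{X×Y}| = 18.


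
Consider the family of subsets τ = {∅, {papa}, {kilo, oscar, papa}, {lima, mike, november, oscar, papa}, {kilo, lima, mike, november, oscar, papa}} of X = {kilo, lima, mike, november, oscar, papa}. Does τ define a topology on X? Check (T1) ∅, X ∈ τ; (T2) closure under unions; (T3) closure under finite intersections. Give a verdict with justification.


τ is NOT a topology on X.

Axiom (T1): ∅ ∈ τ? Yes; X ∈ τ? Yes.
Axiom (T2/T3): check pairwise unions and intersections of members of τ.
Counterexample for (T3): {kilo, oscar, papa} ∩ {lima, mike, november, oscar, papa} = {oscar, papa} ∉ τ. Therefore τ is NOT a topology.


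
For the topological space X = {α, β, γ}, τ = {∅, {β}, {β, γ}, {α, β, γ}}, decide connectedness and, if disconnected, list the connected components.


(X, τ) is connected.

Find clopen sets (U ∈ τ with X ∖ U ∈ τ):
  U = ∅, X ∖ U = {α, β, γ} — both open, so U is clopen.
  U = {α, β, γ}, X ∖ U = ∅ — both open, so U is clopen.
Only trivial clopens (∅ and X) exist, so (X, τ) is connected.
Compute connected components by grouping points that agree on all clopens:
  component: {α, β, γ}


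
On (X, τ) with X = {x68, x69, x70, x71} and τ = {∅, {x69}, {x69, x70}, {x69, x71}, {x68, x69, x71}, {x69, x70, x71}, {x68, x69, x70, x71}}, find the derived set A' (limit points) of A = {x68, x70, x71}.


A' = {x68}

For each x ∈ X, list the open sets U ∈ τ with x ∈ U, then check whether U ∩ (A ∖ {x}) ≠ ∅ for every such U.
  x = x68: opens ∋ x are {x68, x69, x71}, {x68, x69, x70, x71}; each meets A ∖ {x68}, so x IS a limit point.
  x = x69: open {x69} ∋ x has {x69} ∩ (A ∖ {x69}) = ∅, so x is NOT a limit point.
  x = x70: open {x69, x70} ∋ x has {x69, x70} ∩ (A ∖ {x70}) = ∅, so x is NOT a limit point.
  x = x71: open {x69, x71} ∋ x has {x69, x71} ∩ (A ∖ {x71}) = ∅, so x is NOT a limit point.
Collecting: A' = {x68}.


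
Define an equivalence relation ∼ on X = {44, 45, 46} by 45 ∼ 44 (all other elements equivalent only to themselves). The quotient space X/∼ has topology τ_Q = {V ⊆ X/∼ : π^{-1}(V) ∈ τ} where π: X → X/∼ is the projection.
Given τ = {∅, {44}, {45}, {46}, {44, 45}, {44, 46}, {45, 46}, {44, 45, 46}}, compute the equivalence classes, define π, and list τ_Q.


X/∼ = {[44=45], [46]}; |τ_Q| = 4.

Equivalence classes: [44=45], [46].
Quotient map π: X → X/∼ sends 44 ↦ [44=45], 45 ↦ [44=45], 46 ↦ [46].
For each subset V ⊆ X/∼, compute π^{-1}(V) ⊆ X and check whether π^{-1}(V) ∈ τ. V is open in τ_Q iff π^{-1}(V) ∈ τ.
  V = {}: π^{-1}(V) = ∅ ∈ τ ✓.
  V = {[44=45]}: π^{-1}(V) = {44, 45} ∈ τ ✓.
  V = {[46]}: π^{-1}(V) = {46} ∈ τ ✓.
  V = {[44=45], [46]}: π^{-1}(V) = {44, 45, 46} ∈ τ ✓.
Open sets in the quotient: τ_Q = {{}, {[44=45]}, {[46]}, {[44=45], [46]}} (4 elements).


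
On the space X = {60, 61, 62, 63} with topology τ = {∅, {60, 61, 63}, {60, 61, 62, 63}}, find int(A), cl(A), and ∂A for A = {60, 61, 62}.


int(A) = ∅, cl(A) = {60, 61, 62, 63}, ∂A = {60, 61, 62, 63}.

Closed sets in (X, τ) are complements of opens:
  closed(X, τ) = {∅, {62}, {60, 61, 62, 63}}.
int(A) = ⋃ {U ∈ τ : U ⊆ A}. Opens contained in A: ∅.
Taking the union of these: int(A) = ∅.
cl(A) = ⋂ {C closed : A ⊆ C}. Closed sets containing A: {60, 61, 62, 63}.
Intersecting these: cl(A) = {60, 61, 62, 63}.
∂A = cl(A) ∖ int(A) = {60, 61, 62, 63} ∖ ∅ = {60, 61, 62, 63}.


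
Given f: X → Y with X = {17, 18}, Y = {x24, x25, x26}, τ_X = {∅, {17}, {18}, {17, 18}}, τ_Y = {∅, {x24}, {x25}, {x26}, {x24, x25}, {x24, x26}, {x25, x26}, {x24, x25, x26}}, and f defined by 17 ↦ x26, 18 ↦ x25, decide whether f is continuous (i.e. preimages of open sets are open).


f IS continuous.

Compute f^{-1}(U) for each U ∈ τ_Y:
  U = ∅: f^{-1}(U) = ∅ ∈ τ_X ✓.
  U = {x24}: f^{-1}(U) = ∅ ∈ τ_X ✓.
  U = {x25}: f^{-1}(U) = {18} ∈ τ_X ✓.
  U = {x26}: f^{-1}(U) = {17} ∈ τ_X ✓.
  U = {x24, x25}: f^{-1}(U) = {18} ∈ τ_X ✓.
  U = {x24, x26}: f^{-1}(U) = {17} ∈ τ_X ✓.
  U = {x25, x26}: f^{-1}(U) = {17, 18} ∈ τ_X ✓.
  U = {x24, x25, x26}: f^{-1}(U) = {17, 18} ∈ τ_X ✓.
Every preimage lies in τ_X, so f IS continuous.


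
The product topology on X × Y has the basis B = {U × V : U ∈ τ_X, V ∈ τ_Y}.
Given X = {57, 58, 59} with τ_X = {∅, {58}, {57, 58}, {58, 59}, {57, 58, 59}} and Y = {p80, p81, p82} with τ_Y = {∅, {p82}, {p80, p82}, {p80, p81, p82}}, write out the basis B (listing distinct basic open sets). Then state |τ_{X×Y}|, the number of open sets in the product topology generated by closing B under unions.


Basis B = {∅ × ∅, {58} × {p82}, {57, 58} × {p82}, {58} × {p80, p82}, {58, 59} × {p82}, {57, 58, 59} × {p82}, {58} × {p80, p81, p82}, {57, 58} × {p80, p82}, {58, 59} × {p80, p82}, {57, 58} × {p80, p81, p82}, {57, 58, 59} × {p80, p82}, {58, 59} × {p80, p81, p82}, {57, 58, 59} × {p80, p81, p82}}; |τ_{X×Y}| = 30.

Enumerate products U × V with U ∈ τ_X, V ∈ τ_Y (deduplicated):
  ∅ × ∅ = {} (∅)
  {58} × {p82} = {(58,p82)}
  {57, 58} × {p82} = {(57,p82), (58,p82)}
  {58} × {p80, p82} = {(58,p80), (58,p82)}
  {58, 59} × {p82} = {(58,p82), (59,p82)}
  {57, 58, 59} × {p82} = {(57,p82), (58,p82), (59,p82)}
  {58} × {p80, p81, p82} = {(58,p80), (58,p81), (58,p82)}
  {57, 58} × {p80, p82} = {(57,p80), (57,p82), (58,p80), (58,p82)}
  {58, 59} × {p80, p82} = {(58,p80), (58,p82), (59,p80), (59,p82)}
  {57, 58} × {p80, p81, p82} = {(57,p80), (57,p81), (57,p82), (58,p80), (58,p81), (58,p82)}
  {57, 58, 59} × {p80, p82} = {(57,p80), (57,p82), (58,p80), (58,p82), (59,p80), (59,p82)}
  {58, 59} × {p80, p81, p82} = {(58,p80), (58,p81), (58,p82), (59,p80), (59,p81), (59,p82)}
  {57, 58, 59} × {p80, p81, p82} = {(57,p80), (57,p81), (57,p82), (58,p80), (58,p81), (58,p82), (59,p80), (59,p81), (59,p82)}
These 13 distinct sets form the basis B.
Close under arbitrary unions to get τ_{X×Y}; counting gives |τ_{X×Y}| = 30.


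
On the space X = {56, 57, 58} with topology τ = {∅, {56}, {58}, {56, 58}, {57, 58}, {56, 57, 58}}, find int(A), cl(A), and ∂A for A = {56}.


int(A) = {56}, cl(A) = {56}, ∂A = ∅.

Closed sets in (X, τ) are complements of opens:
  closed(X, τ) = {∅, {56}, {57}, {56, 57}, {57, 58}, {56, 57, 58}}.
int(A) = ⋃ {U ∈ τ : U ⊆ A}. Opens contained in A: ∅, {56}.
Taking the union of these: int(A) = {56}.
cl(A) = ⋂ {C closed : A ⊆ C}. Closed sets containing A: {56}, {56, 57}, {56, 57, 58}.
Intersecting these: cl(A) = {56}.
∂A = cl(A) ∖ int(A) = {56} ∖ {56} = ∅.


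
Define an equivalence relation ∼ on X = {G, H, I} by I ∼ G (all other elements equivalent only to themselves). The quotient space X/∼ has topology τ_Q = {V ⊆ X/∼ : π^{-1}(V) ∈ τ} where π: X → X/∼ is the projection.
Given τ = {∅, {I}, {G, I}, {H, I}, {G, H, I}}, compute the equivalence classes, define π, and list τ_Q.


X/∼ = {[G=I], [H]}; |τ_Q| = 3.

Equivalence classes: [G=I], [H].
Quotient map π: X → X/∼ sends G ↦ [G=I], H ↦ [H], I ↦ [G=I].
For each subset V ⊆ X/∼, compute π^{-1}(V) ⊆ X and check whether π^{-1}(V) ∈ τ. V is open in τ_Q iff π^{-1}(V) ∈ τ.
  V = {}: π^{-1}(V) = ∅ ∈ τ ✓.
  V = {[G=I]}: π^{-1}(V) = {G, I} ∈ τ ✓.
  V = {[H]}: π^{-1}(V) = {H} ∉ τ ✗.
  V = {[G=I], [H]}: π^{-1}(V) = {G, H, I} ∈ τ ✓.
Open sets in the quotient: τ_Q = {{}, {[G=I]}, {[G=I], [H]}} (3 elements).


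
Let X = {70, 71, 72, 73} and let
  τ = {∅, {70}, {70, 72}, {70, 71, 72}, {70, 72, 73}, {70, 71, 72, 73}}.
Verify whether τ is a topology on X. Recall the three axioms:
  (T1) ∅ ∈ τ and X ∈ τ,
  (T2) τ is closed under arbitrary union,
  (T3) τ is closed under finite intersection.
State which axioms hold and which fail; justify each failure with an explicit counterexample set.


τ IS a topology on X.

Axiom (T1): ∅ ∈ τ? Yes; X ∈ τ? Yes.
Axiom (T2/T3): check pairwise unions and intersections of members of τ.
All pairwise intersections and unions checked — each lies in τ. Therefore τ satisfies (T1), (T2), (T3): it IS a topology on X.


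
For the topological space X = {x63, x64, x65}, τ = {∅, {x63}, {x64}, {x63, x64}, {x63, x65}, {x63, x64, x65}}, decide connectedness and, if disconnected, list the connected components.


(X, τ) is disconnected; components = [{x64}, {x63, x65}].

Find clopen sets (U ∈ τ with X ∖ U ∈ τ):
  U = ∅, X ∖ U = {x63, x64, x65} — both open, so U is clopen.
  U = {x64}, X ∖ U = {x63, x65} — both open, so U is clopen.
  U = {x63, x65}, X ∖ U = {x64} — both open, so U is clopen.
  U = {x63, x64, x65}, X ∖ U = ∅ — both open, so U is clopen.
Nontrivial clopen(s) exist: e.g. {x64}. So (X, τ) is disconnected.
Compute connected components by grouping points that agree on all clopens:
  component: {x64}
  component: {x63, x65}


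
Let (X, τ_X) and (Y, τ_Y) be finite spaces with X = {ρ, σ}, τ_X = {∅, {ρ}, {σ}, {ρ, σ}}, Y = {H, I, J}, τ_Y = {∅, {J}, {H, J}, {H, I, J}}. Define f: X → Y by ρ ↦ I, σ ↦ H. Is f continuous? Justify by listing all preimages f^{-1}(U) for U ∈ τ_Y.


f IS continuous.

Compute f^{-1}(U) for each U ∈ τ_Y:
  U = ∅: f^{-1}(U) = ∅ ∈ τ_X ✓.
  U = {J}: f^{-1}(U) = ∅ ∈ τ_X ✓.
  U = {H, J}: f^{-1}(U) = {σ} ∈ τ_X ✓.
  U = {H, I, J}: f^{-1}(U) = {ρ, σ} ∈ τ_X ✓.
Every preimage lies in τ_X, so f IS continuous.


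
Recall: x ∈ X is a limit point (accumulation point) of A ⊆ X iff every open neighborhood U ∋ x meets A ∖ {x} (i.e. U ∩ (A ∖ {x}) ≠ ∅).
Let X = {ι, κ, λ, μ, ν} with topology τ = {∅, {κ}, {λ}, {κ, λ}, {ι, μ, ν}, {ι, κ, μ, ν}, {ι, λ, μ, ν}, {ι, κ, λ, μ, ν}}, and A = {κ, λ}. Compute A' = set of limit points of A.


A' = ∅

For each x ∈ X, list the open sets U ∈ τ with x ∈ U, then check whether U ∩ (A ∖ {x}) ≠ ∅ for every such U.
  x = ι: open {ι, μ, ν} ∋ x has {ι, μ, ν} ∩ (A ∖ {ι}) = ∅, so x is NOT a limit point.
  x = κ: open {κ} ∋ x has {κ} ∩ (A ∖ {κ}) = ∅, so x is NOT a limit point.
  x = λ: open {λ} ∋ x has {λ} ∩ (A ∖ {λ}) = ∅, so x is NOT a limit point.
  x = μ: open {ι, μ, ν} ∋ x has {ι, μ, ν} ∩ (A ∖ {μ}) = ∅, so x is NOT a limit point.
  x = ν: open {ι, μ, ν} ∋ x has {ι, μ, ν} ∩ (A ∖ {ν}) = ∅, so x is NOT a limit point.
Collecting: A' = ∅.


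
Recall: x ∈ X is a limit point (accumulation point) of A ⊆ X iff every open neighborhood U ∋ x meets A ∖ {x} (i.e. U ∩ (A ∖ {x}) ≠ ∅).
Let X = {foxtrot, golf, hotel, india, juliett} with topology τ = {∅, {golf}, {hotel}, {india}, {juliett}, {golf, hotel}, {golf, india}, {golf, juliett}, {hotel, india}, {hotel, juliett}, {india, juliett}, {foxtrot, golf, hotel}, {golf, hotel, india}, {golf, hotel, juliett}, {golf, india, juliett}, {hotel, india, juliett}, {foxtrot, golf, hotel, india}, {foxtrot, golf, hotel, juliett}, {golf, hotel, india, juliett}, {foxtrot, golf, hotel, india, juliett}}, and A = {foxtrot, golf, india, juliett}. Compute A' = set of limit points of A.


A' = {foxtrot}

For each x ∈ X, list the open sets U ∈ τ with x ∈ U, then check whether U ∩ (A ∖ {x}) ≠ ∅ for every such U.
  x = foxtrot: opens ∋ x are {foxtrot, golf, hotel}, {foxtrot, golf, hotel, india}, {foxtrot, golf, hotel, juliett}, {foxtrot, golf, hotel, india, juliett}; each meets A ∖ {foxtrot}, so x IS a limit point.
  x = golf: open {golf} ∋ x has {golf} ∩ (A ∖ {golf}) = ∅, so x is NOT a limit point.
  x = hotel: open {hotel} ∋ x has {hotel} ∩ (A ∖ {hotel}) = ∅, so x is NOT a limit point.
  x = india: open {india} ∋ x has {india} ∩ (A ∖ {india}) = ∅, so x is NOT a limit point.
  x = juliett: open {juliett} ∋ x has {juliett} ∩ (A ∖ {juliett}) = ∅, so x is NOT a limit point.
Collecting: A' = {foxtrot}.


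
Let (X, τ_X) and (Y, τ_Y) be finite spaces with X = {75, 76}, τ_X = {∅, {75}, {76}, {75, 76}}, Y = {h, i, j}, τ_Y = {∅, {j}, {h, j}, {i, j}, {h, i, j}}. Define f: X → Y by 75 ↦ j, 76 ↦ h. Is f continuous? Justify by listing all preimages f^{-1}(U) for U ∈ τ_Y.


f IS continuous.

Compute f^{-1}(U) for each U ∈ τ_Y:
  U = ∅: f^{-1}(U) = ∅ ∈ τ_X ✓.
  U = {j}: f^{-1}(U) = {75} ∈ τ_X ✓.
  U = {h, j}: f^{-1}(U) = {75, 76} ∈ τ_X ✓.
  U = {i, j}: f^{-1}(U) = {75} ∈ τ_X ✓.
  U = {h, i, j}: f^{-1}(U) = {75, 76} ∈ τ_X ✓.
Every preimage lies in τ_X, so f IS continuous.


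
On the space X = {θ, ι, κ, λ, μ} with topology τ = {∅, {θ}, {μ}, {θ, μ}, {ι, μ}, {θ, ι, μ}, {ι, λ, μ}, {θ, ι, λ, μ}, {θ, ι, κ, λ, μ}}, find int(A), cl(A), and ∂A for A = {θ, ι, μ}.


int(A) = {θ, ι, μ}, cl(A) = {θ, ι, κ, λ, μ}, ∂A = {κ, λ}.

Closed sets in (X, τ) are complements of opens:
  closed(X, τ) = {∅, {κ}, {θ, κ}, {κ, λ}, {θ, κ, λ}, {ι, κ, λ}, {θ, ι, κ, λ}, {ι, κ, λ, μ}, {θ, ι, κ, λ, μ}}.
int(A) = ⋃ {U ∈ τ : U ⊆ A}. Opens contained in A: ∅, {θ}, {μ}, {θ, μ}, {ι, μ}, {θ, ι, μ}.
Taking the union of these: int(A) = {θ, ι, μ}.
cl(A) = ⋂ {C closed : A ⊆ C}. Closed sets containing A: {θ, ι, κ, λ, μ}.
Intersecting these: cl(A) = {θ, ι, κ, λ, μ}.
∂A = cl(A) ∖ int(A) = {θ, ι, κ, λ, μ} ∖ {θ, ι, μ} = {κ, λ}.


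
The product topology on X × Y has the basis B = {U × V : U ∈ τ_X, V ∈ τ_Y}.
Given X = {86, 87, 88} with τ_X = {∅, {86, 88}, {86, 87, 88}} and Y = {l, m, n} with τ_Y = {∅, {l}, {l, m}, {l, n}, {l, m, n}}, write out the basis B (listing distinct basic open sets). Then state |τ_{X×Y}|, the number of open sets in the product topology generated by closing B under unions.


Basis B = {∅ × ∅, {86, 88} × {l}, {86, 87, 88} × {l}, {86, 88} × {l, m}, {86, 88} × {l, n}, {86, 88} × {l, m, n}, {86, 87, 88} × {l, m}, {86, 87, 88} × {l, n}, {86, 87, 88} × {l, m, n}}; |τ_{X×Y}| = 14.

Enumerate products U × V with U ∈ τ_X, V ∈ τ_Y (deduplicated):
  ∅ × ∅ = {} (∅)
  {86, 88} × {l} = {(86,l), (88,l)}
  {86, 87, 88} × {l} = {(86,l), (87,l), (88,l)}
  {86, 88} × {l, m} = {(86,l), (86,m), (88,l), (88,m)}
  {86, 88} × {l, n} = {(86,l), (86,n), (88,l), (88,n)}
  {86, 88} × {l, m, n} = {(86,l), (86,m), (86,n), (88,l), (88,m), (88,n)}
  {86, 87, 88} × {l, m} = {(86,l), (86,m), (87,l), (87,m), (88,l), (88,m)}
  {86, 87, 88} × {l, n} = {(86,l), (86,n), (87,l), (87,n), (88,l), (88,n)}
  {86, 87, 88} × {l, m, n} = {(86,l), (86,m), (86,n), (87,l), (87,m), (87,n), (88,l), (88,m), (88,n)}
These 9 distinct sets form the basis B.
Close under arbitrary unions to get τ_{X×Y}; counting gives |τ_{X×Y}| = 14.


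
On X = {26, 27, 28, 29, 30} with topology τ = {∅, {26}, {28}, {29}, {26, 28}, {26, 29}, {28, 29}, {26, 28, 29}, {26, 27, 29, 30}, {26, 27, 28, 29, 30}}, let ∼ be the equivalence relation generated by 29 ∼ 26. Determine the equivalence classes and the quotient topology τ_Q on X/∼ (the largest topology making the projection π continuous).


X/∼ = {[26=29], [27], [28], [30]}; |τ_Q| = 6.

Equivalence classes: [26=29], [27], [28], [30].
Quotient map π: X → X/∼ sends 26 ↦ [26=29], 27 ↦ [27], 28 ↦ [28], 29 ↦ [26=29], 30 ↦ [30].
For each subset V ⊆ X/∼, compute π^{-1}(V) ⊆ X and check whether π^{-1}(V) ∈ τ. V is open in τ_Q iff π^{-1}(V) ∈ τ.
  V = {}: π^{-1}(V) = ∅ ∈ τ ✓.
  V = {[26=29]}: π^{-1}(V) = {26, 29} ∈ τ ✓.
  V = {[27]}: π^{-1}(V) = {27} ∉ τ ✗.
  V = {[26=29], [27]}: π^{-1}(V) = {26, 27, 29} ∉ τ ✗.
  V = {[28]}: π^{-1}(V) = {28} ∈ τ ✓.
  V = {[26=29], [28]}: π^{-1}(V) = {26, 28, 29} ∈ τ ✓.
  V = {[27], [28]}: π^{-1}(V) = {27, 28} ∉ τ ✗.
  V = {[26=29], [27], [28]}: π^{-1}(V) = {26, 27, 28, 29} ∉ τ ✗.
  V = {[30]}: π^{-1}(V) = {30} ∉ τ ✗.
  V = {[26=29], [30]}: π^{-1}(V) = {26, 29, 30} ∉ τ ✗.
  V = {[27], [30]}: π^{-1}(V) = {27, 30} ∉ τ ✗.
  V = {[26=29], [27], [30]}: π^{-1}(V) = {26, 27, 29, 30} ∈ τ ✓.
  V = {[28], [30]}: π^{-1}(V) = {28, 30} ∉ τ ✗.
  V = {[26=29], [28], [30]}: π^{-1}(V) = {26, 28, 29, 30} ∉ τ ✗.
  V = {[27], [28], [30]}: π^{-1}(V) = {27, 28, 30} ∉ τ ✗.
  V = {[26=29], [27], [28], [30]}: π^{-1}(V) = {26, 27, 28, 29, 30} ∈ τ ✓.
Open sets in the quotient: τ_Q = {{}, {[26=29]}, {[28]}, {[26=29], [28]}, {[26=29], [27], [30]}, {[26=29], [27], [28], [30]}} (6 elements).


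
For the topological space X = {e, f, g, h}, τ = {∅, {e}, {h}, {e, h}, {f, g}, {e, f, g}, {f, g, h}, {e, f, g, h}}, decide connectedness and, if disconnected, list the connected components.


(X, τ) is disconnected; components = [{e}, {h}, {f, g}].

Find clopen sets (U ∈ τ with X ∖ U ∈ τ):
  U = ∅, X ∖ U = {e, f, g, h} — both open, so U is clopen.
  U = {e}, X ∖ U = {f, g, h} — both open, so U is clopen.
  U = {h}, X ∖ U = {e, f, g} — both open, so U is clopen.
  U = {e, h}, X ∖ U = {f, g} — both open, so U is clopen.
  U = {f, g}, X ∖ U = {e, h} — both open, so U is clopen.
  U = {e, f, g}, X ∖ U = {h} — both open, so U is clopen.
  U = {f, g, h}, X ∖ U = {e} — both open, so U is clopen.
  U = {e, f, g, h}, X ∖ U = ∅ — both open, so U is clopen.
Nontrivial clopen(s) exist: e.g. {e}. So (X, τ) is disconnected.
Compute connected components by grouping points that agree on all clopens:
  component: {e}
  component: {h}
  component: {f, g}


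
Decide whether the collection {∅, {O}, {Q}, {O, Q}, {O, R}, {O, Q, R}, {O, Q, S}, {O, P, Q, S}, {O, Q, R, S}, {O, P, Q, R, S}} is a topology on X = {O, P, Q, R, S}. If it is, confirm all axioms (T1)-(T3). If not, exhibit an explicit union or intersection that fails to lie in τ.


τ IS a topology on X.

Axiom (T1): ∅ ∈ τ? Yes; X ∈ τ? Yes.
Axiom (T2/T3): check pairwise unions and intersections of members of τ.
All pairwise intersections and unions checked — each lies in τ. Therefore τ satisfies (T1), (T2), (T3): it IS a topology on X.


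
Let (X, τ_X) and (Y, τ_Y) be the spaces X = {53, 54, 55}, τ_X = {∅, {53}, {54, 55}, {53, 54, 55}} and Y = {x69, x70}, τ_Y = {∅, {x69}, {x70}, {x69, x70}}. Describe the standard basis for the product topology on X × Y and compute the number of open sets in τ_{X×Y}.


Basis B = {∅ × ∅, {53} × {x69}, {53} × {x70}, {53} × {x69, x70}, {54, 55} × {x69}, {54, 55} × {x70}, {53, 54, 55} × {x69}, {53, 54, 55} × {x70}, {54, 55} × {x69, x70}, {53, 54, 55} × {x69, x70}}; |τ_{X×Y}| = 16.

Enumerate products U × V with U ∈ τ_X, V ∈ τ_Y (deduplicated):
  ∅ × ∅ = {} (∅)
  {53} × {x69} = {(53,x69)}
  {53} × {x70} = {(53,x70)}
  {53} × {x69, x70} = {(53,x69), (53,x70)}
  {54, 55} × {x69} = {(54,x69), (55,x69)}
  {54, 55} × {x70} = {(54,x70), (55,x70)}
  {53, 54, 55} × {x69} = {(53,x69), (54,x69), (55,x69)}
  {53, 54, 55} × {x70} = {(53,x70), (54,x70), (55,x70)}
  {54, 55} × {x69, x70} = {(54,x69), (54,x70), (55,x69), (55,x70)}
  {53, 54, 55} × {x69, x70} = {(53,x69), (53,x70), (54,x69), (54,x70), (55,x69), (55,x70)}
These 10 distinct sets form the basis B.
Close under arbitrary unions to get τ_{X×Y}; counting gives |τ_{X×Y}| = 16.


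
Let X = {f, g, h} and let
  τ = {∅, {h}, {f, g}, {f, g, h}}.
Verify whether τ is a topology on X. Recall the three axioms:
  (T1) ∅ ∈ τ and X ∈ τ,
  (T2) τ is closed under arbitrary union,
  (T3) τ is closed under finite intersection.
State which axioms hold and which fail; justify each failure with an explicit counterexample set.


τ IS a topology on X.

Axiom (T1): ∅ ∈ τ? Yes; X ∈ τ? Yes.
Axiom (T2/T3): check pairwise unions and intersections of members of τ.
All pairwise intersections and unions checked — each lies in τ. Therefore τ satisfies (T1), (T2), (T3): it IS a topology on X.


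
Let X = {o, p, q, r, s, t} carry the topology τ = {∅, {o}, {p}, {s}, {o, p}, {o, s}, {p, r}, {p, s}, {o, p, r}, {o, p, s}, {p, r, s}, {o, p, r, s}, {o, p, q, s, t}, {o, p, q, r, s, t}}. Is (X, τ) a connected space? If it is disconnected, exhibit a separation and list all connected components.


(X, τ) is connected.

Find clopen sets (U ∈ τ with X ∖ U ∈ τ):
  U = ∅, X ∖ U = {o, p, q, r, s, t} — both open, so U is clopen.
  U = {o, p, q, r, s, t}, X ∖ U = ∅ — both open, so U is clopen.
Only trivial clopens (∅ and X) exist, so (X, τ) is connected.
Compute connected components by grouping points that agree on all clopens:
  component: {o, p, q, r, s, t}


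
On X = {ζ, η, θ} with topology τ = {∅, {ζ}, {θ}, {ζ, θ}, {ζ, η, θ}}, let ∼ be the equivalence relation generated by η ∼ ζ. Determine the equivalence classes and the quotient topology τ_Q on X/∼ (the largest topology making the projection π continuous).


X/∼ = {[ζ=η], [θ]}; |τ_Q| = 3.

Equivalence classes: [ζ=η], [θ].
Quotient map π: X → X/∼ sends ζ ↦ [ζ=η], η ↦ [ζ=η], θ ↦ [θ].
For each subset V ⊆ X/∼, compute π^{-1}(V) ⊆ X and check whether π^{-1}(V) ∈ τ. V is open in τ_Q iff π^{-1}(V) ∈ τ.
  V = {}: π^{-1}(V) = ∅ ∈ τ ✓.
  V = {[ζ=η]}: π^{-1}(V) = {ζ, η} ∉ τ ✗.
  V = {[θ]}: π^{-1}(V) = {θ} ∈ τ ✓.
  V = {[ζ=η], [θ]}: π^{-1}(V) = {ζ, η, θ} ∈ τ ✓.
Open sets in the quotient: τ_Q = {{}, {[θ]}, {[ζ=η], [θ]}} (3 elements).


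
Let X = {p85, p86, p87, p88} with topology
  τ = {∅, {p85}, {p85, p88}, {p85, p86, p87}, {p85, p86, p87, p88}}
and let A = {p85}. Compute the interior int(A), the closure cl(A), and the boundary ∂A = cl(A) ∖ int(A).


int(A) = {p85}, cl(A) = {p85, p86, p87, p88}, ∂A = {p86, p87, p88}.

Closed sets in (X, τ) are complements of opens:
  closed(X, τ) = {∅, {p88}, {p86, p87}, {p86, p87, p88}, {p85, p86, p87, p88}}.
int(A) = ⋃ {U ∈ τ : U ⊆ A}. Opens contained in A: ∅, {p85}.
Taking the union of these: int(A) = {p85}.
cl(A) = ⋂ {C closed : A ⊆ C}. Closed sets containing A: {p85, p86, p87, p88}.
Intersecting these: cl(A) = {p85, p86, p87, p88}.
∂A = cl(A) ∖ int(A) = {p85, p86, p87, p88} ∖ {p85} = {p86, p87, p88}.


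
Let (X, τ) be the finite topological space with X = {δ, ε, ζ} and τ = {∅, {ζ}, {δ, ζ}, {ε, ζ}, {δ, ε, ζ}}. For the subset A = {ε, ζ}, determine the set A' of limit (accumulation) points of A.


A' = {δ, ε}

For each x ∈ X, list the open sets U ∈ τ with x ∈ U, then check whether U ∩ (A ∖ {x}) ≠ ∅ for every such U.
  x = δ: opens ∋ x are {δ, ζ}, {δ, ε, ζ}; each meets A ∖ {δ}, so x IS a limit point.
  x = ε: opens ∋ x are {ε, ζ}, {δ, ε, ζ}; each meets A ∖ {ε}, so x IS a limit point.
  x = ζ: open {ζ} ∋ x has {ζ} ∩ (A ∖ {ζ}) = ∅, so x is NOT a limit point.
Collecting: A' = {δ, ε}.


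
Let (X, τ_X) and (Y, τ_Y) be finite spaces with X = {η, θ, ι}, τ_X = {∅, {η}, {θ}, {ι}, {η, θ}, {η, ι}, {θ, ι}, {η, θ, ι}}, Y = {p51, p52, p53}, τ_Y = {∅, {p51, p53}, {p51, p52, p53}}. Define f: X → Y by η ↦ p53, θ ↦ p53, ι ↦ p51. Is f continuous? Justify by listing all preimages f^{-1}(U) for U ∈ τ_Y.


f IS continuous.

Compute f^{-1}(U) for each U ∈ τ_Y:
  U = ∅: f^{-1}(U) = ∅ ∈ τ_X ✓.
  U = {p51, p53}: f^{-1}(U) = {η, θ, ι} ∈ τ_X ✓.
  U = {p51, p52, p53}: f^{-1}(U) = {η, θ, ι} ∈ τ_X ✓.
Every preimage lies in τ_X, so f IS continuous.


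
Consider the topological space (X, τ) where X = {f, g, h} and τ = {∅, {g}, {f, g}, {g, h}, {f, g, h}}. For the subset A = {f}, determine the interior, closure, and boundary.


int(A) = ∅, cl(A) = {f}, ∂A = {f}.

Closed sets in (X, τ) are complements of opens:
  closed(X, τ) = {∅, {f}, {h}, {f, h}, {f, g, h}}.
int(A) = ⋃ {U ∈ τ : U ⊆ A}. Opens contained in A: ∅.
Taking the union of these: int(A) = ∅.
cl(A) = ⋂ {C closed : A ⊆ C}. Closed sets containing A: {f}, {f, h}, {f, g, h}.
Intersecting these: cl(A) = {f}.
∂A = cl(A) ∖ int(A) = {f} ∖ ∅ = {f}.


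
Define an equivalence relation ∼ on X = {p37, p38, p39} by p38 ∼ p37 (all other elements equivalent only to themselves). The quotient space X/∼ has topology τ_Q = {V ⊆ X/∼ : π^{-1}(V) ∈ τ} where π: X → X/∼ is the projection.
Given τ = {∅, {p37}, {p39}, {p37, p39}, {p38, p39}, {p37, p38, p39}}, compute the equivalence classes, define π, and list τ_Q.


X/∼ = {[p37=p38], [p39]}; |τ_Q| = 3.

Equivalence classes: [p37=p38], [p39].
Quotient map π: X → X/∼ sends p37 ↦ [p37=p38], p38 ↦ [p37=p38], p39 ↦ [p39].
For each subset V ⊆ X/∼, compute π^{-1}(V) ⊆ X and check whether π^{-1}(V) ∈ τ. V is open in τ_Q iff π^{-1}(V) ∈ τ.
  V = {}: π^{-1}(V) = ∅ ∈ τ ✓.
  V = {[p37=p38]}: π^{-1}(V) = {p37, p38} ∉ τ ✗.
  V = {[p39]}: π^{-1}(V) = {p39} ∈ τ ✓.
  V = {[p37=p38], [p39]}: π^{-1}(V) = {p37, p38, p39} ∈ τ ✓.
Open sets in the quotient: τ_Q = {{}, {[p39]}, {[p37=p38], [p39]}} (3 elements).


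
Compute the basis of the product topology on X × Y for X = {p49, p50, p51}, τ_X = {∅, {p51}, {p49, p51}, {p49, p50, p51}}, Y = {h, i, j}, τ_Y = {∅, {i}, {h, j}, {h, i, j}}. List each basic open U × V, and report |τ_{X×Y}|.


Basis B = {∅ × ∅, {p51} × {i}, {p49, p51} × {i}, {p51} × {h, j}, {p49, p50, p51} × {i}, {p51} × {h, i, j}, {p49, p51} × {h, j}, {p49, p51} × {h, i, j}, {p49, p50, p51} × {h, j}, {p49, p50, p51} × {h, i, j}}; |τ_{X×Y}| = 16.

Enumerate products U × V with U ∈ τ_X, V ∈ τ_Y (deduplicated):
  ∅ × ∅ = {} (∅)
  {p51} × {i} = {(p51,i)}
  {p49, p51} × {i} = {(p49,i), (p51,i)}
  {p51} × {h, j} = {(p51,h), (p51,j)}
  {p49, p50, p51} × {i} = {(p49,i), (p50,i), (p51,i)}
  {p51} × {h, i, j} = {(p51,h), (p51,i), (p51,j)}
  {p49, p51} × {h, j} = {(p49,h), (p49,j), (p51,h), (p51,j)}
  {p49, p51} × {h, i, j} = {(p49,h), (p49,i), (p49,j), (p51,h), (p51,i), (p51,j)}
  {p49, p50, p51} × {h, j} = {(p49,h), (p49,j), (p50,h), (p50,j), (p51,h), (p51,j)}
  {p49, p50, p51} × {h, i, j} = {(p49,h), (p49,i), (p49,j), (p50,h), (p50,i), (p50,j), (p51,h), (p51,i), (p51,j)}
These 10 distinct sets form the basis B.
Close under arbitrary unions to get τ_{X×Y}; counting gives |τ_{X×Y}| = 16.


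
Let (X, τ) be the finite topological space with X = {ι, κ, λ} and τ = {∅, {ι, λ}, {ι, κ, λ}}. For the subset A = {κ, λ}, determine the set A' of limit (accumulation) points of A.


A' = {ι, κ}

For each x ∈ X, list the open sets U ∈ τ with x ∈ U, then check whether U ∩ (A ∖ {x}) ≠ ∅ for every such U.
  x = ι: opens ∋ x are {ι, λ}, {ι, κ, λ}; each meets A ∖ {ι}, so x IS a limit point.
  x = κ: opens ∋ x are {ι, κ, λ}; each meets A ∖ {κ}, so x IS a limit point.
  x = λ: open {ι, λ} ∋ x has {ι, λ} ∩ (A ∖ {λ}) = ∅, so x is NOT a limit point.
Collecting: A' = {ι, κ}.


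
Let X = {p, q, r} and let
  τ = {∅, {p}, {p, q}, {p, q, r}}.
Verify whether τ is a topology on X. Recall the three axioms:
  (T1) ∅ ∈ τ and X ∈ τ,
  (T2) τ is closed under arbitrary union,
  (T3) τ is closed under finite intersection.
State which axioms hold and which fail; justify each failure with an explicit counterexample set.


τ IS a topology on X.

Axiom (T1): ∅ ∈ τ? Yes; X ∈ τ? Yes.
Axiom (T2/T3): check pairwise unions and intersections of members of τ.
All pairwise intersections and unions checked — each lies in τ. Therefore τ satisfies (T1), (T2), (T3): it IS a topology on X.


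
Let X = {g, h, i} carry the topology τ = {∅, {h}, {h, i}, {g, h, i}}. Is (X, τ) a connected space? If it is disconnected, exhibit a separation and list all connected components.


(X, τ) is connected.

Find clopen sets (U ∈ τ with X ∖ U ∈ τ):
  U = ∅, X ∖ U = {g, h, i} — both open, so U is clopen.
  U = {g, h, i}, X ∖ U = ∅ — both open, so U is clopen.
Only trivial clopens (∅ and X) exist, so (X, τ) is connected.
Compute connected components by grouping points that agree on all clopens:
  component: {g, h, i}
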